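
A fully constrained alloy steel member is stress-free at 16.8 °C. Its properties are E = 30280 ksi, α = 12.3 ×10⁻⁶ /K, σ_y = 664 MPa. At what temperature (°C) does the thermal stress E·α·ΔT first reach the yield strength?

275 °C

E = 30280 ksi = 208.8 GPa.
E·α·ΔT = 664.0 MPa ⇒ ΔT = 664.0 / (208.8×10³ × 12.3×10⁻⁶) = 258.6 K.
T = 16.8 + 258.6 = 275.4 °C.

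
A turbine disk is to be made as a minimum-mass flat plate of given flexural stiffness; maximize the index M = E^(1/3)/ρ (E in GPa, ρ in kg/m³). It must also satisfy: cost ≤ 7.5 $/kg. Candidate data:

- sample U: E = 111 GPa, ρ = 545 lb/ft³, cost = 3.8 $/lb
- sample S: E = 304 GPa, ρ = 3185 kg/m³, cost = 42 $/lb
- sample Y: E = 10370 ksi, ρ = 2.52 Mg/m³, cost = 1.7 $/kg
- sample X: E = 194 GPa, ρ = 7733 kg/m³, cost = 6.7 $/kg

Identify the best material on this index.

Screen on constraints: cost ≤ 7.5 $/kg. Survivors: sample Y, sample X.
In SI units:
  sample Y: E = 71.50 GPa, ρ = 2520 kg/m³
  sample X: E = 194.0 GPa, ρ = 7733 kg/m³
  sample Y: M = 1.65×10⁻³
  sample X: M = 0.749×10⁻³
Highest index: sample Y.

sample Y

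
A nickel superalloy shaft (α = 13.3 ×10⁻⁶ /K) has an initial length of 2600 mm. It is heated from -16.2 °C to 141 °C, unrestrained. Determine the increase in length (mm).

5.44 mm

ΔT = 141 − (-16.2) = 157.2 K.
ΔL = α·L₀·ΔT = 13.3×10⁻⁶ × 2600 mm × 157.2 K = 5.44 mm.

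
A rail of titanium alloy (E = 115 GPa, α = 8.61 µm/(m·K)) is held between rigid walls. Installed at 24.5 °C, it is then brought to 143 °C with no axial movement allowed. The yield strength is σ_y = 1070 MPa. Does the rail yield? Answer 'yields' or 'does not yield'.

does not yield

ΔT = 118.5 K. Constrained thermal stress σ = E·α·ΔT = 115.0×10³ MPa × 8.61×10⁻⁶ × 118.5 = 117 MPa (compressive).
Compare to σ_y = 1070 MPa: σ < σ_y, so it does not yield.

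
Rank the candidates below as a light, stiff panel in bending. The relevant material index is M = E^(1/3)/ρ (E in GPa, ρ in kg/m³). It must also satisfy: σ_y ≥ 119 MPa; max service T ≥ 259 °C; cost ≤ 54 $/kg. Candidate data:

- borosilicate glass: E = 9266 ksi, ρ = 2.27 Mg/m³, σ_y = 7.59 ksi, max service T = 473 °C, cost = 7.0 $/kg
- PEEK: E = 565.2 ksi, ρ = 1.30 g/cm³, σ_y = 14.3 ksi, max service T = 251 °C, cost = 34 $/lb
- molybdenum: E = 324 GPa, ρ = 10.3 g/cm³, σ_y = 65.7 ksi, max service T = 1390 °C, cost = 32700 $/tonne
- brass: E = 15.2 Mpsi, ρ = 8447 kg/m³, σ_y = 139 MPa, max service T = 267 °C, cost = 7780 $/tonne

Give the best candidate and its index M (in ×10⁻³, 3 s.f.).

molybdenum, M = 0.667×10⁻³

Screen on constraints: σ_y ≥ 119 MPa; max service T ≥ 259 °C; cost ≤ 54 $/kg. Survivors: molybdenum, brass.
In SI units:
  molybdenum: E = 324.0 GPa, ρ = 10300 kg/m³
  brass: E = 104.8 GPa, ρ = 8447 kg/m³
  molybdenum: M = 0.667×10⁻³
  brass: M = 0.558×10⁻³
The maximum is for molybdenum.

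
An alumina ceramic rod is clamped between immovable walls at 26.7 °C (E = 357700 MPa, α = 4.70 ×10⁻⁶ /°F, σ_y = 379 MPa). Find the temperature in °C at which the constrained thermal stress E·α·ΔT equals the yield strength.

152 °C

E = 357700 MPa = 357.7 GPa.
α = 4.70×10⁻⁶/°F × 9/5 = 8.46×10⁻⁶/K.
E·α·ΔT = 379.0 MPa ⇒ ΔT = 379.0 / (357.7×10³ × 8.46×10⁻⁶) = 125.2 K.
T = 26.7 + 125.2 = 151.9 °C.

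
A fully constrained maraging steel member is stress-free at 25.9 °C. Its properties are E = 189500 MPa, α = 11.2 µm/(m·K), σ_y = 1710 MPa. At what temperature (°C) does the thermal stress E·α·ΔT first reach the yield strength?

E = 189500 MPa = 189.5 GPa.
E·α·ΔT = 1710 MPa ⇒ ΔT = 1710 / (189.5×10³ × 11.2×10⁻⁶) = 805.7 K.
T = 25.9 + 805.7 = 831.6 °C.

832 °C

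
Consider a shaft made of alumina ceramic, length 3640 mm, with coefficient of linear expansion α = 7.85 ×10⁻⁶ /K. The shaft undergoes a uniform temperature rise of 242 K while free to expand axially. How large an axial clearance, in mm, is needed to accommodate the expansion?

6.91 mm

ΔL = α·L₀·ΔT = 7.85×10⁻⁶ × 3640 mm × 242.0 K = 6.91 mm.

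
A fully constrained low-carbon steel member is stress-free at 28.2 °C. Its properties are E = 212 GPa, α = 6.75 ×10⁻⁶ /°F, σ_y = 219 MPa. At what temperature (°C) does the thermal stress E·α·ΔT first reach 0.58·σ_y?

α = 6.75×10⁻⁶/°F × 9/5 = 12.1×10⁻⁶/K.
E·α·ΔT = 127.0 MPa ⇒ ΔT = 127.0 / (212.0×10³ × 12.1×10⁻⁶) = 49.31 K.
T = 28.2 + 49.31 = 77.51 °C.

77.5 °C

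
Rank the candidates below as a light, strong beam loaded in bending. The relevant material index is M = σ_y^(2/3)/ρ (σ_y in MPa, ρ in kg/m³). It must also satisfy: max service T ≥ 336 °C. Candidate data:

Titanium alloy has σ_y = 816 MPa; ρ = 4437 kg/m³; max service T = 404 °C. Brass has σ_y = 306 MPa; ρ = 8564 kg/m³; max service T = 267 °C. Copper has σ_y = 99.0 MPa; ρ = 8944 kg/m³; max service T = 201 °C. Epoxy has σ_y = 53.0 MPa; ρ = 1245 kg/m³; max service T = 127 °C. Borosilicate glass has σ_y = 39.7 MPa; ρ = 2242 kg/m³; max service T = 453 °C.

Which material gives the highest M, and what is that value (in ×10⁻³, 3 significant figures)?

Screen on constraints: max service T ≥ 336 °C. Survivors: titanium alloy, borosilicate glass.
Computing M directly (units already consistent):
  titanium alloy: M = 19.7×10⁻³
  borosilicate glass: M = 5.19×10⁻³
The maximum is for titanium alloy.

titanium alloy, M = 19.7×10⁻³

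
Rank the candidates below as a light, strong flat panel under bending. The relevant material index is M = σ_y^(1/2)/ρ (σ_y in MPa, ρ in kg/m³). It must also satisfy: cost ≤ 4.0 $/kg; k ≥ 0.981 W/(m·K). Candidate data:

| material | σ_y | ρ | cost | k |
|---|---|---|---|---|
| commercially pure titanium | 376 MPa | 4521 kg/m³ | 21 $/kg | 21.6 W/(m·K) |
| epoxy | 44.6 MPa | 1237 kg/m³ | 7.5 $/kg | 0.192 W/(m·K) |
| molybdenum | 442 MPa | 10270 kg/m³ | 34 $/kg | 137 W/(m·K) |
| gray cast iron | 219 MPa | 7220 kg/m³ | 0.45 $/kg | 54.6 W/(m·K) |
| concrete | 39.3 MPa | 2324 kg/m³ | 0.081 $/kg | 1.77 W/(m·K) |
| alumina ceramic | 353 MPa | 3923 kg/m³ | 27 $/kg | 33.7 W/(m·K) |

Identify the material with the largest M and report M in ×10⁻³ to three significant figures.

concrete, M = 2.70×10⁻³

Screen on constraints: cost ≤ 4.0 $/kg; k ≥ 0.981 W/(m·K). Survivors: gray cast iron, concrete.
Per-candidate index values:
  concrete: M = 2.70×10⁻³
  gray cast iron: M = 2.05×10⁻³
Concrete ranks first.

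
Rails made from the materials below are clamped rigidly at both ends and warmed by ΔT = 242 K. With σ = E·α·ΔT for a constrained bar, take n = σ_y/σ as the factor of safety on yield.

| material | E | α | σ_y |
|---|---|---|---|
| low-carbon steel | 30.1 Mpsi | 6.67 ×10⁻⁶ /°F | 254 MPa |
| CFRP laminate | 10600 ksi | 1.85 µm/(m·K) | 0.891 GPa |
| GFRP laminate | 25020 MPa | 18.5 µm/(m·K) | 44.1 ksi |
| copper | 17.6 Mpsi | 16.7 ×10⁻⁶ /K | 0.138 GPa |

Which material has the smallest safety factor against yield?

Converting E to GPa, α to ×10⁻⁶/K, σ_y to MPa, then σ and n for each:
  low-carbon steel: E = 207.5, α = 12.0, σ_y = 254.0 → σ = 603 MPa, n = 0.421
  CFRP laminate: E = 73.08, α = 1.85, σ_y = 891.0 → σ = 32.7 MPa, n = 27.2
  GFRP laminate: E = 25.02, α = 18.5, σ_y = 304.1 → σ = 112 MPa, n = 2.71
  copper: E = 121.3, α = 16.7, σ_y = 138.0 → σ = 490 MPa, n = 0.281
Smallest n: copper with n = 0.281.

copper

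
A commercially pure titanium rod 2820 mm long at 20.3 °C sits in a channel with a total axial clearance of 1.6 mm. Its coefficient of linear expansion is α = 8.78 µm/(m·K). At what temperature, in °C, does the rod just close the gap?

84.9 °C

α·L₀·ΔT = 1.6 mm ⇒ ΔT = 1.6 / (8.78×10⁻⁶ × 2820.0) = 64.62 K.
T = 20.3 + 64.62 = 84.92 °C.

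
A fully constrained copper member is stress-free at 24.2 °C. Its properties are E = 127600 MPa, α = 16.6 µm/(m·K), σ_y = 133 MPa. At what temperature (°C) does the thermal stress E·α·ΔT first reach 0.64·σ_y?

E = 127600 MPa = 127.6 GPa.
E·α·ΔT = 85.12 MPa ⇒ ΔT = 85.12 / (127.6×10³ × 16.6×10⁻⁶) = 40.19 K.
T = 24.2 + 40.19 = 64.39 °C.

64.4 °C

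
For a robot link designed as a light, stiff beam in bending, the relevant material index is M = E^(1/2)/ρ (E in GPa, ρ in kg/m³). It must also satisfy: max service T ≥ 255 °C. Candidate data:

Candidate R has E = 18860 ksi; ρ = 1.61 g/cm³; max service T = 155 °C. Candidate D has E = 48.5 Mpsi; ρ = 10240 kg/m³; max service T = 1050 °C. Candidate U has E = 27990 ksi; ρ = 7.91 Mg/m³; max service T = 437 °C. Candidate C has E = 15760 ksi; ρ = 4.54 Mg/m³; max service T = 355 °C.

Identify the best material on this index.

candidate C

Screen on constraints: max service T ≥ 255 °C. Survivors: candidate D, candidate U, candidate C.
In SI units:
  candidate D: E = 334.4 GPa, ρ = 10240 kg/m³
  candidate U: E = 193.0 GPa, ρ = 7910 kg/m³
  candidate C: E = 108.7 GPa, ρ = 4540 kg/m³
  candidate C: M = 2.30×10⁻³
  candidate D: M = 1.79×10⁻³
  candidate U: M = 1.76×10⁻³
Candidate C has the largest M.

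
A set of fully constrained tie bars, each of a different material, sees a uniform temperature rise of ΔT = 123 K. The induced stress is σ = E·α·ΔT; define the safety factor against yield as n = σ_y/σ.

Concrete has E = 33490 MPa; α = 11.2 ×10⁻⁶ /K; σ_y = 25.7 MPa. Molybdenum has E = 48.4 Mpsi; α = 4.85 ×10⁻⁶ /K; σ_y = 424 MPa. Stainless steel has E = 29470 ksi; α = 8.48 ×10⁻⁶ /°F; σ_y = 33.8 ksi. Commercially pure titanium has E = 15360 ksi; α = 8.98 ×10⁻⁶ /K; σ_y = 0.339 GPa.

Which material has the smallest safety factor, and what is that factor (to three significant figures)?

concrete, n = 0.557

Converting E to GPa, α to ×10⁻⁶/K, σ_y to MPa, then σ and n for each:
  concrete: E = 33.49, α = 11.2, σ_y = 25.70 → σ = 46.1 MPa, n = 0.557
  molybdenum: E = 333.7, α = 4.85, σ_y = 424.0 → σ = 199 MPa, n = 2.13
  stainless steel: E = 203.2, α = 15.3, σ_y = 233.0 → σ = 381 MPa, n = 0.611
  commercially pure titanium: E = 105.9, α = 8.98, σ_y = 339.0 → σ = 117 MPa, n = 2.90
The minimum is concrete at n = 0.557.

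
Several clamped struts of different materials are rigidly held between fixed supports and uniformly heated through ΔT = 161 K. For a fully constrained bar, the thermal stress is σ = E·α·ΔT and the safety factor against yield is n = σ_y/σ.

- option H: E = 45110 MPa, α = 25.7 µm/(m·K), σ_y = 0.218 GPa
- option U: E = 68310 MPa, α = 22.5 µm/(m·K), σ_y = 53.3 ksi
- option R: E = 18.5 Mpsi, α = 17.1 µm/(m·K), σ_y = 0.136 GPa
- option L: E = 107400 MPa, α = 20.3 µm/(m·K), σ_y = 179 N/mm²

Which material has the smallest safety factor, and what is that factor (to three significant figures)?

option R, n = 0.387

Converting E to GPa, α to ×10⁻⁶/K, σ_y to MPa, then σ and n for each:
  option H: E = 45.11, α = 25.7, σ_y = 218.0 → σ = 187 MPa, n = 1.17
  option U: E = 68.31, α = 22.5, σ_y = 367.5 → σ = 247 MPa, n = 1.49
  option R: E = 127.6, α = 17.1, σ_y = 136.0 → σ = 351 MPa, n = 0.387
  option L: E = 107.4, α = 20.3, σ_y = 179.0 → σ = 351 MPa, n = 0.510
Option R has the lowest safety factor, n = 0.387.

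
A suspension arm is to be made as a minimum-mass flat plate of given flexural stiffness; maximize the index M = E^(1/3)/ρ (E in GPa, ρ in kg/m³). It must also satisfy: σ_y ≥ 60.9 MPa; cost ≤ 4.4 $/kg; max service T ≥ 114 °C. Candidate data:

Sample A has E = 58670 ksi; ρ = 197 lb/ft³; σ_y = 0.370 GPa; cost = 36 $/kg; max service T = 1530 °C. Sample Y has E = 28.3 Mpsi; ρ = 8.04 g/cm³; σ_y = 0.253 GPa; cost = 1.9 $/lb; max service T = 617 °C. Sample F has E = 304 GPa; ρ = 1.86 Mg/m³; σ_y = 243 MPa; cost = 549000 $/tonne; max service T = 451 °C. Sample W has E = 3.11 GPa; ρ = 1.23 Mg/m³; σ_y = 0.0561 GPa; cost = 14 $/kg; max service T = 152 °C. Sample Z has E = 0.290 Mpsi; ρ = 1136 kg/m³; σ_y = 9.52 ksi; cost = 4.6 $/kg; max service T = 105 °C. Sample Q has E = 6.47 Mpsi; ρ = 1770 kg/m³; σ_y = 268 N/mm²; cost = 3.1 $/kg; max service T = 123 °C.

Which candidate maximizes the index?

sample Q

Screen on constraints: σ_y ≥ 60.9 MPa; cost ≤ 4.4 $/kg; max service T ≥ 114 °C. Survivors: sample Y, sample Q.
After converting to SI:
  sample Y: E = 195.1 GPa, ρ = 8040 kg/m³
  sample Q: E = 44.61 GPa, ρ = 1770 kg/m³
  sample Q: M = 2.00×10⁻³
  sample Y: M = 0.721×10⁻³
Sample Q ranks first.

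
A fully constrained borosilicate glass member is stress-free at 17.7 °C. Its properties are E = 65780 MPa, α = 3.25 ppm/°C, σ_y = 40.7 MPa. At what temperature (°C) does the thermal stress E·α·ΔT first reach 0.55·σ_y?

122 °C

E = 65780 MPa = 65.78 GPa.
E·α·ΔT = 22.39 MPa ⇒ ΔT = 22.39 / (65.78×10³ × 3.25×10⁻⁶) = 104.7 K.
T = 17.7 + 104.7 = 122.4 °C.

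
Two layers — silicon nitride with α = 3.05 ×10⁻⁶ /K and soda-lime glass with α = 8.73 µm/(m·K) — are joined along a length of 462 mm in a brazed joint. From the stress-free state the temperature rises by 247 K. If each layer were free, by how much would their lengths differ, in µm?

Δα = |3.05 − 8.73|×10⁻⁶/K = 5.68×10⁻⁶/K.
ΔL_mismatch = Δα·L·ΔT = 5.68×10⁻⁶ × 462.0 mm × 247.0 K = 648 µm.

648 µm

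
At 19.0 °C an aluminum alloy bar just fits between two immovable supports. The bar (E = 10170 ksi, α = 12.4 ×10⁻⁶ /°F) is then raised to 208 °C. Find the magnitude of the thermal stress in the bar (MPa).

E = 10170 ksi = 70.12 GPa.
α = 12.4×10⁻⁶/°F × 9/5 = 22.3×10⁻⁶/K.
ΔT = 189.0 K. Constrained thermal stress σ = E·α·ΔT = 70.12×10³ MPa × 22.3×10⁻⁶ × 189.0 = 296 MPa (compressive).

296 MPa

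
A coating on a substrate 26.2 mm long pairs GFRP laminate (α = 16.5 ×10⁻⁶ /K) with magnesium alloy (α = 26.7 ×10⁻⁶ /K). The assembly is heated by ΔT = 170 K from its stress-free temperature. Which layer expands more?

α(GFRP laminate) = 16.5×10⁻⁶/K vs α(magnesium alloy) = 26.7×10⁻⁶/K.
Higher α expands more for the same ΔT: magnesium alloy.

magnesium alloy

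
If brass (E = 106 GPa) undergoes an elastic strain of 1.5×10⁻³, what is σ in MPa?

159 MPa

σ = E·ε = 106000 MPa × 1.5×10⁻³ = 159 MPa.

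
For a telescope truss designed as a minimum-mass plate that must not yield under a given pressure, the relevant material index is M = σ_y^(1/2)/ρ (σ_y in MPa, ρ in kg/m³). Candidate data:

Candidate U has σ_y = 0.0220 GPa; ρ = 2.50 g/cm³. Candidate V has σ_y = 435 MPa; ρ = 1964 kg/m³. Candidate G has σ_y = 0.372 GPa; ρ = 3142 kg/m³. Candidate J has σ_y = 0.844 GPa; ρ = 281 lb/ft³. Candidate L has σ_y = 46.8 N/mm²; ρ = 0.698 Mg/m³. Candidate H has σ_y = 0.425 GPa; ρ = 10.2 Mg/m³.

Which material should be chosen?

After converting to SI:
  candidate U: σ_y = 22.00 MPa, ρ = 2500 kg/m³
  candidate V: σ_y = 435.0 MPa, ρ = 1964 kg/m³
  candidate G: σ_y = 372.0 MPa, ρ = 3142 kg/m³
  candidate J: σ_y = 844.0 MPa, ρ = 4501 kg/m³
  candidate L: σ_y = 46.80 MPa, ρ = 698.0 kg/m³
  candidate H: σ_y = 425.0 MPa, ρ = 10200 kg/m³
  candidate V: M = 10.6×10⁻³
  candidate L: M = 9.80×10⁻³
  candidate J: M = 6.45×10⁻³
  candidate G: M = 6.14×10⁻³
  candidate H: M = 2.02×10⁻³
  candidate U: M = 1.88×10⁻³
The maximum is for candidate V.

candidate V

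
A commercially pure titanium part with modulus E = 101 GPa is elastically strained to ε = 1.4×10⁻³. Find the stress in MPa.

σ = E·ε = 101000 MPa × 1.4×10⁻³ = 141 MPa.

141 MPa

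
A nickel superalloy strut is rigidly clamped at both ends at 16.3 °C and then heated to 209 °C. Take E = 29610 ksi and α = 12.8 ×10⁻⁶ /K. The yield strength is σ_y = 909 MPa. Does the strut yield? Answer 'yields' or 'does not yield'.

does not yield

E = 29610 ksi = 204.2 GPa.
ΔT = 192.7 K. Constrained thermal stress σ = E·α·ΔT = 204.2×10³ MPa × 12.8×10⁻⁶ × 192.7 = 504 MPa (compressive).
Compare to σ_y = 909 MPa: σ < σ_y, so it does not yield.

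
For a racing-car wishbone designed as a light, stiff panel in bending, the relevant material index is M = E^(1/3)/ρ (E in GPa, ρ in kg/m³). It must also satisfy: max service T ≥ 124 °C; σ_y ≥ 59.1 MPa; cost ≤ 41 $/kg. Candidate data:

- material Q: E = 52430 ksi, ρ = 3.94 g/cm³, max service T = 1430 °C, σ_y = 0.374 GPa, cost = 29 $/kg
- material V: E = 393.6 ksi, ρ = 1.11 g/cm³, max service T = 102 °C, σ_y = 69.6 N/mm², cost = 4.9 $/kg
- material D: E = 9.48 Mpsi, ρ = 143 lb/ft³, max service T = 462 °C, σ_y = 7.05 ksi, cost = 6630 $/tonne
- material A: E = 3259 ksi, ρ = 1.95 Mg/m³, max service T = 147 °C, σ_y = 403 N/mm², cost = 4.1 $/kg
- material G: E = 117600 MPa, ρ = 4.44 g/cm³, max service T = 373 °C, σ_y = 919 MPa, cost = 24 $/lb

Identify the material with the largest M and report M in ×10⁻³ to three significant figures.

material Q, M = 1.81×10⁻³

Screen on constraints: max service T ≥ 124 °C; σ_y ≥ 59.1 MPa; cost ≤ 41 $/kg. Survivors: material Q, material A.
Normalizing units and computing the index:
  material Q: E = 361.5 GPa, ρ = 3940 kg/m³
  material A: E = 22.47 GPa, ρ = 1950 kg/m³
  material Q: M = 1.81×10⁻³
  material A: M = 1.45×10⁻³
Material Q has the largest M.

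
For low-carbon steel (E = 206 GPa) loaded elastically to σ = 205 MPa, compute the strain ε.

9.95×10⁻⁴

ε = σ/E = 205 / 206000 = 9.95×10⁻⁴.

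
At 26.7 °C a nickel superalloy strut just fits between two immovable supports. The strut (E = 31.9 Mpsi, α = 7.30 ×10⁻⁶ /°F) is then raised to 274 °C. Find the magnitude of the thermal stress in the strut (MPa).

E = 31.9 Mpsi = 219.9 GPa.
α = 7.30×10⁻⁶/°F × 9/5 = 13.1×10⁻⁶/K.
ΔT = 247.3 K. Constrained thermal stress σ = E·α·ΔT = 219.9×10³ MPa × 13.1×10⁻⁶ × 247.3 = 715 MPa (compressive).

715 MPa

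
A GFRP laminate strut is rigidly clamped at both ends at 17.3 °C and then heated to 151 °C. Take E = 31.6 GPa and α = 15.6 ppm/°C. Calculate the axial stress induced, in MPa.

65.9 MPa

ΔT = 133.7 K. Constrained thermal stress σ = E·α·ΔT = 31.60×10³ MPa × 15.6×10⁻⁶ × 133.7 = 65.9 MPa (compressive).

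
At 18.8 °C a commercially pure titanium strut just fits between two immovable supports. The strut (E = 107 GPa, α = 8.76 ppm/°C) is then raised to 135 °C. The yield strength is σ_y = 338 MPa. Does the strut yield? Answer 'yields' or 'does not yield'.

does not yield

ΔT = 116.2 K. Constrained thermal stress σ = E·α·ΔT = 107.0×10³ MPa × 8.76×10⁻⁶ × 116.2 = 109 MPa (compressive).
Compare to σ_y = 338 MPa: σ < σ_y, so it does not yield.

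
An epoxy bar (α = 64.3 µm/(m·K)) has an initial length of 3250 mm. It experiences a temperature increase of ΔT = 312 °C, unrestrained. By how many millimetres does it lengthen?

65.2 mm

ΔL = α·L₀·ΔT = 64.3×10⁻⁶ × 3250 mm × 312.0 K = 65.2 mm.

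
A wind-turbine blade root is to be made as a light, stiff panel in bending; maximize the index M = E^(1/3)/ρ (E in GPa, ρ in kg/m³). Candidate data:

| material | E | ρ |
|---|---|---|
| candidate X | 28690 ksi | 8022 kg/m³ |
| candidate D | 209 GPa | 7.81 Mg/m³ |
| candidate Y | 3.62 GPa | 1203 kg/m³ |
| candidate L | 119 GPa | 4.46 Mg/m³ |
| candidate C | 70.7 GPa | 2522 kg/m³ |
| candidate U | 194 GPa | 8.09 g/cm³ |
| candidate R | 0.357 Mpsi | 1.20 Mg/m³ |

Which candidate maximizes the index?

candidate C

Convert each candidate to consistent units, then evaluate M:
  candidate X: E = 197.8 GPa, ρ = 8022 kg/m³
  candidate D: E = 209.0 GPa, ρ = 7810 kg/m³
  candidate Y: E = 3.620 GPa, ρ = 1203 kg/m³
  candidate L: E = 119.0 GPa, ρ = 4460 kg/m³
  candidate C: E = 70.70 GPa, ρ = 2522 kg/m³
  candidate U: E = 194.0 GPa, ρ = 8090 kg/m³
  candidate R: E = 2.461 GPa, ρ = 1200 kg/m³
  candidate C: M = 1.64×10⁻³
  candidate Y: M = 1.28×10⁻³
  candidate R: M = 1.13×10⁻³
  candidate L: M = 1.10×10⁻³
  candidate D: M = 0.760×10⁻³
  candidate X: M = 0.726×10⁻³
  candidate U: M = 0.716×10⁻³
The maximum is for candidate C.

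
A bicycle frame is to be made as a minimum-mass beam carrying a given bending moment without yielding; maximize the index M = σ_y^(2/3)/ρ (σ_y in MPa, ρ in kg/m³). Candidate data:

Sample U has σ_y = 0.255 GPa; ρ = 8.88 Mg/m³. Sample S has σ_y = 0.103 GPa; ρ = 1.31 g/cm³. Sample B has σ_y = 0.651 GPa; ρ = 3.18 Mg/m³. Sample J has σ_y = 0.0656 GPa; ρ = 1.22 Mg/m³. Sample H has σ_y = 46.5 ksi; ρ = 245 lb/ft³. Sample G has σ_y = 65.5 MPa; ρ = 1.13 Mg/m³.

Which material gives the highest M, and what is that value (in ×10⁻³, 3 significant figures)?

sample B, M = 23.6×10⁻³

Convert each candidate to consistent units, then evaluate M:
  sample U: σ_y = 255.0 MPa, ρ = 8880 kg/m³
  sample S: σ_y = 103.0 MPa, ρ = 1310 kg/m³
  sample B: σ_y = 651.0 MPa, ρ = 3180 kg/m³
  sample J: σ_y = 65.60 MPa, ρ = 1220 kg/m³
  sample H: σ_y = 320.6 MPa, ρ = 3925 kg/m³
  sample G: σ_y = 65.50 MPa, ρ = 1130 kg/m³
  sample B: M = 23.6×10⁻³
  sample S: M = 16.8×10⁻³
  sample G: M = 14.4×10⁻³
  sample J: M = 13.3×10⁻³
  sample H: M = 11.9×10⁻³
  sample U: M = 4.53×10⁻³
Sample B ranks first.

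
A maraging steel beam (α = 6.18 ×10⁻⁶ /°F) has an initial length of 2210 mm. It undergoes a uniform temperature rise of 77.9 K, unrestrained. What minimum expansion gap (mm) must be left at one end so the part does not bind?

Convert α: 6.18×10⁻⁶/°F × (9/5) = 11.1×10⁻⁶/K.
ΔL = α·L₀·ΔT = 11.1×10⁻⁶ × 2210 mm × 77.90 K = 1.92 mm.

1.92 mm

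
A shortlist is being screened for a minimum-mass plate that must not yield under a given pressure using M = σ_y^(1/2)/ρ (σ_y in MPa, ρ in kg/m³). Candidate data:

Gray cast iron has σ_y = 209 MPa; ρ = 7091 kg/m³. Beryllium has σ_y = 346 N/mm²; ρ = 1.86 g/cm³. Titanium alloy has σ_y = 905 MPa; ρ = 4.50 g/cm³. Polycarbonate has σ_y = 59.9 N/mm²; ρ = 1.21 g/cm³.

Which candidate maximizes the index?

beryllium

In SI units:
  gray cast iron: σ_y = 209.0 MPa, ρ = 7091 kg/m³
  beryllium: σ_y = 346.0 MPa, ρ = 1860 kg/m³
  titanium alloy: σ_y = 905.0 MPa, ρ = 4500 kg/m³
  polycarbonate: σ_y = 59.90 MPa, ρ = 1210 kg/m³
  beryllium: M = 10.0×10⁻³
  titanium alloy: M = 6.69×10⁻³
  polycarbonate: M = 6.40×10⁻³
  gray cast iron: M = 2.04×10⁻³
Beryllium has the largest M.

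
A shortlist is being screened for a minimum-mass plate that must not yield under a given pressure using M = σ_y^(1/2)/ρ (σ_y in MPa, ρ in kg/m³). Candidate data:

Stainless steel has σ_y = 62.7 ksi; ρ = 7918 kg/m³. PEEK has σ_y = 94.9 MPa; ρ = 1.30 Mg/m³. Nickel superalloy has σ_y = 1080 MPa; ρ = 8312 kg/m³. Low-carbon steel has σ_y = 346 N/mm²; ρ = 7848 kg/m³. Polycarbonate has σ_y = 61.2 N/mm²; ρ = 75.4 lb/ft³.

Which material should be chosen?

PEEK

Normalizing units and computing the index:
  stainless steel: σ_y = 432.3 MPa, ρ = 7918 kg/m³
  PEEK: σ_y = 94.90 MPa, ρ = 1300 kg/m³
  nickel superalloy: σ_y = 1080 MPa, ρ = 8312 kg/m³
  low-carbon steel: σ_y = 346.0 MPa, ρ = 7848 kg/m³
  polycarbonate: σ_y = 61.20 MPa, ρ = 1208 kg/m³
  PEEK: M = 7.49×10⁻³
  polycarbonate: M = 6.48×10⁻³
  nickel superalloy: M = 3.95×10⁻³
  stainless steel: M = 2.63×10⁻³
  low-carbon steel: M = 2.37×10⁻³
The maximum is for PEEK.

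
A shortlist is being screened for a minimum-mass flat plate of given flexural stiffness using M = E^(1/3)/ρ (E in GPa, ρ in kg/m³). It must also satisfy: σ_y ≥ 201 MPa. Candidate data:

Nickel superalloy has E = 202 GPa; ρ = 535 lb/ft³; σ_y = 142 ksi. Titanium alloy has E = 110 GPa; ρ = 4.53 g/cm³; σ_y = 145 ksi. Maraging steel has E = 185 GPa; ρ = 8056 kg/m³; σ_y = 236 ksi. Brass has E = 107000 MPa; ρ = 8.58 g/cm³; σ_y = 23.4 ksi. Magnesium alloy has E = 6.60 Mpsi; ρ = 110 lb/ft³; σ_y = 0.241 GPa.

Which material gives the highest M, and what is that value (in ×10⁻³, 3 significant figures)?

magnesium alloy, M = 2.03×10⁻³

Screen on constraints: σ_y ≥ 201 MPa. Survivors: nickel superalloy, titanium alloy, maraging steel, magnesium alloy.
Putting every candidate on a common basis:
  nickel superalloy: E = 202.0 GPa, ρ = 8570 kg/m³
  titanium alloy: E = 110.0 GPa, ρ = 4530 kg/m³
  maraging steel: E = 185.0 GPa, ρ = 8056 kg/m³
  magnesium alloy: E = 45.51 GPa, ρ = 1762 kg/m³
  magnesium alloy: M = 2.03×10⁻³
  titanium alloy: M = 1.06×10⁻³
  maraging steel: M = 0.707×10⁻³
  nickel superalloy: M = 0.685×10⁻³
The maximum is for magnesium alloy.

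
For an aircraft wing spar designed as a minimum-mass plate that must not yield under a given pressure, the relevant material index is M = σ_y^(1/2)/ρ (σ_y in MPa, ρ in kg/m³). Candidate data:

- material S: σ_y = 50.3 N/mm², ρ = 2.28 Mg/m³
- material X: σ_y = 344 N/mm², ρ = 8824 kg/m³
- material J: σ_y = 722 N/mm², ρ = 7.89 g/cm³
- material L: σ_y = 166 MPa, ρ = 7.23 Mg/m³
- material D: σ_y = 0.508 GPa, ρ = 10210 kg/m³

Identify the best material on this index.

Normalizing units and computing the index:
  material S: σ_y = 50.30 MPa, ρ = 2280 kg/m³
  material X: σ_y = 344.0 MPa, ρ = 8824 kg/m³
  material J: σ_y = 722.0 MPa, ρ = 7890 kg/m³
  material L: σ_y = 166.0 MPa, ρ = 7230 kg/m³
  material D: σ_y = 508.0 MPa, ρ = 10210 kg/m³
  material J: M = 3.41×10⁻³
  material S: M = 3.11×10⁻³
  material D: M = 2.21×10⁻³
  material X: M = 2.10×10⁻³
  material L: M = 1.78×10⁻³
Material J ranks first.

material J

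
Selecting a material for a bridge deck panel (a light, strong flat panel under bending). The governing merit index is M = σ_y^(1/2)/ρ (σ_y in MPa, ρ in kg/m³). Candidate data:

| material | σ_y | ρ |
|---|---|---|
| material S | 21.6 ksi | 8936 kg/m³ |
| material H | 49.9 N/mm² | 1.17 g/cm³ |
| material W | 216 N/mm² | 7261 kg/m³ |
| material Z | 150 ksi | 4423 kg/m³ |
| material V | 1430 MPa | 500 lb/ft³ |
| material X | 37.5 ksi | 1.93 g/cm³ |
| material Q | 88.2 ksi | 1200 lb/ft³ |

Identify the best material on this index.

material X

Normalizing units and computing the index:
  material S: σ_y = 148.9 MPa, ρ = 8936 kg/m³
  material H: σ_y = 49.90 MPa, ρ = 1170 kg/m³
  material W: σ_y = 216.0 MPa, ρ = 7261 kg/m³
  material Z: σ_y = 1034 MPa, ρ = 4423 kg/m³
  material V: σ_y = 1430 MPa, ρ = 8009 kg/m³
  material X: σ_y = 258.6 MPa, ρ = 1930 kg/m³
  material Q: σ_y = 608.1 MPa, ρ = 19220 kg/m³
  material X: M = 8.33×10⁻³
  material Z: M = 7.27×10⁻³
  material H: M = 6.04×10⁻³
  material V: M = 4.72×10⁻³
  material W: M = 2.02×10⁻³
  material S: M = 1.37×10⁻³
  material Q: M = 1.28×10⁻³
Material X ranks first.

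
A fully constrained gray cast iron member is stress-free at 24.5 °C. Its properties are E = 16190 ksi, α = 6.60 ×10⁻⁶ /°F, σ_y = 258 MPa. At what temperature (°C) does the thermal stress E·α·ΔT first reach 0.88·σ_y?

E = 16190 ksi = 111.6 GPa.
α = 6.60×10⁻⁶/°F × 9/5 = 11.9×10⁻⁶/K.
E·α·ΔT = 227.0 MPa ⇒ ΔT = 227.0 / (111.6×10³ × 11.9×10⁻⁶) = 171.2 K.
T = 24.5 + 171.2 = 195.7 °C.

196 °C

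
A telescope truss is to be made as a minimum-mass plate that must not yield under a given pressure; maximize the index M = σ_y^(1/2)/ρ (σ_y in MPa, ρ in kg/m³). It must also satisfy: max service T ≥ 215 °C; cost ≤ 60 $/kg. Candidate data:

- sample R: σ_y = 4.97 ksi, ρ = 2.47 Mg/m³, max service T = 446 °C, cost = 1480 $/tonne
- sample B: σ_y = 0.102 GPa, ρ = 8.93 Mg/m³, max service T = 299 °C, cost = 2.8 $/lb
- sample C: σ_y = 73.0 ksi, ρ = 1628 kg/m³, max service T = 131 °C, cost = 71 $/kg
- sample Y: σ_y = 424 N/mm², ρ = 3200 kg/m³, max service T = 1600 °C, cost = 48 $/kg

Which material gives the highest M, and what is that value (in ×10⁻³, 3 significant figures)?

Screen on constraints: max service T ≥ 215 °C; cost ≤ 60 $/kg. Survivors: sample R, sample B, sample Y.
Putting every candidate on a common basis:
  sample R: σ_y = 34.27 MPa, ρ = 2470 kg/m³
  sample B: σ_y = 102.0 MPa, ρ = 8930 kg/m³
  sample Y: σ_y = 424.0 MPa, ρ = 3200 kg/m³
  sample Y: M = 6.43×10⁻³
  sample R: M = 2.37×10⁻³
  sample B: M = 1.13×10⁻³
Sample Y ranks first.

sample Y, M = 6.43×10⁻³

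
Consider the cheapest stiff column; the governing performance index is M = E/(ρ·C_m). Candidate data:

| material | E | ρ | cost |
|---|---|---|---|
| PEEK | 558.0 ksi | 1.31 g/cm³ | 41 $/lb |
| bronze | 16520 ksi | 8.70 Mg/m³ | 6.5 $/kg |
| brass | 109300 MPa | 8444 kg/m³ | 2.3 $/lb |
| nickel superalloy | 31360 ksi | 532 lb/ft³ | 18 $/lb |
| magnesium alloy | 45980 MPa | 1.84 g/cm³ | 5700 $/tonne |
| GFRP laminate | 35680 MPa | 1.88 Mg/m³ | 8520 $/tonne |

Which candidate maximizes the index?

magnesium alloy

Putting every candidate on a common basis:
  PEEK: E = 3.847 GPa, ρ = 1310 kg/m³, cost = 90.39 $/kg
  bronze: E = 113.9 GPa, ρ = 8700 kg/m³, cost = 6.500 $/kg
  brass: E = 109.3 GPa, ρ = 8444 kg/m³, cost = 5.071 $/kg
  nickel superalloy: E = 216.2 GPa, ρ = 8522 kg/m³, cost = 39.68 $/kg
  magnesium alloy: E = 45.98 GPa, ρ = 1840 kg/m³, cost = 5.700 $/kg
  GFRP laminate: E = 35.68 GPa, ρ = 1880 kg/m³, cost = 8.520 $/kg
  magnesium alloy: M = 4.38 MN·m per $
  brass: M = 2.55 MN·m per $
  GFRP laminate: M = 2.23 MN·m per $
  bronze: M = 2.01 MN·m per $
  nickel superalloy: M = 0.639 MN·m per $
  PEEK: M = 0.0325 MN·m per $
The maximum is for magnesium alloy.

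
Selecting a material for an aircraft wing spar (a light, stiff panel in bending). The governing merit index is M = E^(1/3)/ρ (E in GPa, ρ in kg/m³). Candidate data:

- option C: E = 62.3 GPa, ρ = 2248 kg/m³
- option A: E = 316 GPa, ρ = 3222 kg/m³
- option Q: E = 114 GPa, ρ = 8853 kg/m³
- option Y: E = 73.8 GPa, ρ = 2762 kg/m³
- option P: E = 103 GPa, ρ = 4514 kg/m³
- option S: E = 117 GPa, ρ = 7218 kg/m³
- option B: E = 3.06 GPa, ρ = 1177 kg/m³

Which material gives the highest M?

option A

Per-candidate index values:
  option A: M = 2.11×10⁻³
  option C: M = 1.76×10⁻³
  option Y: M = 1.52×10⁻³
  option B: M = 1.23×10⁻³
  option P: M = 1.04×10⁻³
  option S: M = 0.678×10⁻³
  option Q: M = 0.548×10⁻³
The maximum is for option A.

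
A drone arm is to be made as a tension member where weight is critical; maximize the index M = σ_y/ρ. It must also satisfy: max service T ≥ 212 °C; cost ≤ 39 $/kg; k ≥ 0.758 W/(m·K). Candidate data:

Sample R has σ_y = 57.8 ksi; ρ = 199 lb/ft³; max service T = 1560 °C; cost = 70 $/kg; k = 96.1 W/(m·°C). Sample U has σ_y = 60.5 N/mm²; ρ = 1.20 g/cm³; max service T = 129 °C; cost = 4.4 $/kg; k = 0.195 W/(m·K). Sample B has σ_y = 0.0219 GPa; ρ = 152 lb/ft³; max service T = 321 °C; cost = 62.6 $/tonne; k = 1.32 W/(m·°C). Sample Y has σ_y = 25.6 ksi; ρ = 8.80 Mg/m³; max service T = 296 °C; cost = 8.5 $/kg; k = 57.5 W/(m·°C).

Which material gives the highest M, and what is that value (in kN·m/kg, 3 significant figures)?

Screen on constraints: max service T ≥ 212 °C; cost ≤ 39 $/kg; k ≥ 0.758 W/(m·K). Survivors: sample B, sample Y.
In SI units:
  sample B: σ_y = 21.90 MPa, ρ = 2435 kg/m³
  sample Y: σ_y = 176.5 MPa, ρ = 8800 kg/m³
  sample Y: M = 20.1 kN·m/kg
  sample B: M = 8.99 kN·m/kg
Sample Y ranks first.

sample Y, M = 20.1 kN·m/kg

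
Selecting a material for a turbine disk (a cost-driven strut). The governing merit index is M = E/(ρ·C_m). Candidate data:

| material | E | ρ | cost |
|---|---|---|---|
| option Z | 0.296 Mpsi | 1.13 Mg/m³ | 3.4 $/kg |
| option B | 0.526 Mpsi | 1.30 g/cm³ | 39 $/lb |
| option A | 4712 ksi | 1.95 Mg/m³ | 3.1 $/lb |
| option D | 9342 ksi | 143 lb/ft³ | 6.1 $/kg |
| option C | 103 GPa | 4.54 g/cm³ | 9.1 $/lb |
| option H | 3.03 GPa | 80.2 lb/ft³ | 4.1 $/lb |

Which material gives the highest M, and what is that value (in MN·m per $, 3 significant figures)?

option D, M = 4.61 MN·m per $

Normalizing units and computing the index:
  option Z: E = 2.041 GPa, ρ = 1130 kg/m³, cost = 3.400 $/kg
  option B: E = 3.627 GPa, ρ = 1300 kg/m³, cost = 85.98 $/kg
  option A: E = 32.49 GPa, ρ = 1950 kg/m³, cost = 6.834 $/kg
  option D: E = 64.41 GPa, ρ = 2291 kg/m³, cost = 6.100 $/kg
  option C: E = 103.0 GPa, ρ = 4540 kg/m³, cost = 20.06 $/kg
  option H: E = 3.030 GPa, ρ = 1285 kg/m³, cost = 9.039 $/kg
  option D: M = 4.61 MN·m per $
  option A: M = 2.44 MN·m per $
  option C: M = 1.13 MN·m per $
  option Z: M = 0.531 MN·m per $
  option H: M = 0.261 MN·m per $
  option B: M = 0.0324 MN·m per $
Option D ranks first.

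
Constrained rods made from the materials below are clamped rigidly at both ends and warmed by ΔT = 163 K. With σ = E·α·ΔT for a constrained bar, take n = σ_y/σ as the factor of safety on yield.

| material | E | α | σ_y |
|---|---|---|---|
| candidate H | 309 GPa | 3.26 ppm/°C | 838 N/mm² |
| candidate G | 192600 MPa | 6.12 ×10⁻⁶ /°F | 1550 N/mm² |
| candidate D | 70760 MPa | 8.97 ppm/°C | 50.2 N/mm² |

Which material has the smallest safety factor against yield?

candidate D

In consistent units (E in GPa, α in ×10⁻⁶/K, σ_y in MPa):
  candidate H: E = 309.0, α = 3.26, σ_y = 838.0 → σ = 164 MPa, n = 5.10
  candidate G: E = 192.6, α = 11.0, σ_y = 1550 → σ = 346 MPa, n = 4.48
  candidate D: E = 70.76, α = 8.97, σ_y = 50.20 → σ = 103 MPa, n = 0.485
Candidate D has the lowest safety factor, n = 0.485.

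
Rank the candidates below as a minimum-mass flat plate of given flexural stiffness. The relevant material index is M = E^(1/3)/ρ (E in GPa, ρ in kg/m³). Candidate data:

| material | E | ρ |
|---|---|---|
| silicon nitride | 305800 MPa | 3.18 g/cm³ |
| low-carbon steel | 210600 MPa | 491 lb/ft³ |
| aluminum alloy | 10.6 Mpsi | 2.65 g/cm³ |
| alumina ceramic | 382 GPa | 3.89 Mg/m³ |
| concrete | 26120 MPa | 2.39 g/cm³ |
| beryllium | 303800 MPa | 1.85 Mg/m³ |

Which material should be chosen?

beryllium

Putting every candidate on a common basis:
  silicon nitride: E = 305.8 GPa, ρ = 3180 kg/m³
  low-carbon steel: E = 210.6 GPa, ρ = 7865 kg/m³
  aluminum alloy: E = 73.08 GPa, ρ = 2650 kg/m³
  alumina ceramic: E = 382.0 GPa, ρ = 3890 kg/m³
  concrete: E = 26.12 GPa, ρ = 2390 kg/m³
  beryllium: E = 303.8 GPa, ρ = 1850 kg/m³
  beryllium: M = 3.63×10⁻³
  silicon nitride: M = 2.12×10⁻³
  alumina ceramic: M = 1.87×10⁻³
  aluminum alloy: M = 1.58×10⁻³
  concrete: M = 1.24×10⁻³
  low-carbon steel: M = 0.756×10⁻³
Beryllium has the largest M.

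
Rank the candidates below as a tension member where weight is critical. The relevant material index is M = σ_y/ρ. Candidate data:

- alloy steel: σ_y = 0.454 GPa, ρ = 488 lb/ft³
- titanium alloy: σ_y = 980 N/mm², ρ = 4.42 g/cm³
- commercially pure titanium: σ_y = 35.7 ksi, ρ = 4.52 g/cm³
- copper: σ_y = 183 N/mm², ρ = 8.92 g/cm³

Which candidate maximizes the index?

titanium alloy

In SI units:
  alloy steel: σ_y = 454.0 MPa, ρ = 7817 kg/m³
  titanium alloy: σ_y = 980.0 MPa, ρ = 4420 kg/m³
  commercially pure titanium: σ_y = 246.1 MPa, ρ = 4520 kg/m³
  copper: σ_y = 183.0 MPa, ρ = 8920 kg/m³
  titanium alloy: M = 222 kN·m/kg
  alloy steel: M = 58.1 kN·m/kg
  commercially pure titanium: M = 54.5 kN·m/kg
  copper: M = 20.5 kN·m/kg
Titanium alloy has the largest M.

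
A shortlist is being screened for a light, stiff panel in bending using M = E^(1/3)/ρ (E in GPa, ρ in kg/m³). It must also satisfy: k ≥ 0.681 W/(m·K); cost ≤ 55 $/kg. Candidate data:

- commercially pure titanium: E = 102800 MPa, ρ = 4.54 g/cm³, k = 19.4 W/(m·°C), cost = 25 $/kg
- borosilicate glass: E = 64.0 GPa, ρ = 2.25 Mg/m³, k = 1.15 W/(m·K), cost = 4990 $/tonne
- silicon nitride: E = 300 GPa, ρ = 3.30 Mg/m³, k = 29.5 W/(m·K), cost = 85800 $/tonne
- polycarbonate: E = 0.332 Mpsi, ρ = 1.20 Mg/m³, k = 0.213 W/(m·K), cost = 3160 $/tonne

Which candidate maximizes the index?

borosilicate glass

Screen on constraints: k ≥ 0.681 W/(m·K); cost ≤ 55 $/kg. Survivors: commercially pure titanium, borosilicate glass.
Convert each candidate to consistent units, then evaluate M:
  commercially pure titanium: E = 102.8 GPa, ρ = 4540 kg/m³
  borosilicate glass: E = 64.00 GPa, ρ = 2250 kg/m³
  borosilicate glass: M = 1.78×10⁻³
  commercially pure titanium: M = 1.03×10⁻³
Borosilicate glass ranks first.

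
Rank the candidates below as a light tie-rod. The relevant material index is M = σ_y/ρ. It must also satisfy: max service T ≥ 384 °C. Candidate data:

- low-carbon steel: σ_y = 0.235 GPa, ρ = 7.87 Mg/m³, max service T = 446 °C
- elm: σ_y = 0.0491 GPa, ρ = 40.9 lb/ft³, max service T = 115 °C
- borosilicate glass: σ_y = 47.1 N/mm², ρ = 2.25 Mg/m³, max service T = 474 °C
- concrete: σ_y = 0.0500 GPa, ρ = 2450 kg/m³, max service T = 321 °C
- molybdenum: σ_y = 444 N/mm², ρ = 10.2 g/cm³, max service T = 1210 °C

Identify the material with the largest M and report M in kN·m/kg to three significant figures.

Screen on constraints: max service T ≥ 384 °C. Survivors: low-carbon steel, borosilicate glass, molybdenum.
Convert each candidate to consistent units, then evaluate M:
  low-carbon steel: σ_y = 235.0 MPa, ρ = 7870 kg/m³
  borosilicate glass: σ_y = 47.10 MPa, ρ = 2250 kg/m³
  molybdenum: σ_y = 444.0 MPa, ρ = 10200 kg/m³
  molybdenum: M = 43.5 kN·m/kg
  low-carbon steel: M = 29.9 kN·m/kg
  borosilicate glass: M = 20.9 kN·m/kg
The maximum is for molybdenum.

molybdenum, M = 43.5 kN·m/kg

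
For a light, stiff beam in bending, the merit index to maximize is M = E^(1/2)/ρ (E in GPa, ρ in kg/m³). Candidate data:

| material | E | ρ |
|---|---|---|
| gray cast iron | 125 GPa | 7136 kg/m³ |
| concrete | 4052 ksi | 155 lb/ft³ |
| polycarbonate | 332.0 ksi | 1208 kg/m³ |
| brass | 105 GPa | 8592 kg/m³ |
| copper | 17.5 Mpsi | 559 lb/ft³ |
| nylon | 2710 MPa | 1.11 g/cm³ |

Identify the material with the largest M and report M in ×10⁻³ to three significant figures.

concrete, M = 2.13×10⁻³

Normalizing units and computing the index:
  gray cast iron: E = 125.0 GPa, ρ = 7136 kg/m³
  concrete: E = 27.94 GPa, ρ = 2483 kg/m³
  polycarbonate: E = 2.289 GPa, ρ = 1208 kg/m³
  brass: E = 105.0 GPa, ρ = 8592 kg/m³
  copper: E = 120.7 GPa, ρ = 8954 kg/m³
  nylon: E = 2.710 GPa, ρ = 1110 kg/m³
  concrete: M = 2.13×10⁻³
  gray cast iron: M = 1.57×10⁻³
  nylon: M = 1.48×10⁻³
  polycarbonate: M = 1.25×10⁻³
  copper: M = 1.23×10⁻³
  brass: M = 1.19×10⁻³
Concrete ranks first.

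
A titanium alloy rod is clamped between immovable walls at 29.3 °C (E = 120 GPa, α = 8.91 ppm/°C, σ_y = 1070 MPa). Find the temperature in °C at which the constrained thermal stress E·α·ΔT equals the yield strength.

E·α·ΔT = 1070 MPa ⇒ ΔT = 1070 / (120.0×10³ × 8.91×10⁻⁶) = 1001 K.
T = 29.3 + 1001 = 1030 °C.

1030 °C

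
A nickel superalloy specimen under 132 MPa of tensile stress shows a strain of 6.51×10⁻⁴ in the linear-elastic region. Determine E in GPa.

203 GPa

E = σ/ε = 132 MPa / 6.51×10⁻⁴ = 202800 MPa = 203 GPa.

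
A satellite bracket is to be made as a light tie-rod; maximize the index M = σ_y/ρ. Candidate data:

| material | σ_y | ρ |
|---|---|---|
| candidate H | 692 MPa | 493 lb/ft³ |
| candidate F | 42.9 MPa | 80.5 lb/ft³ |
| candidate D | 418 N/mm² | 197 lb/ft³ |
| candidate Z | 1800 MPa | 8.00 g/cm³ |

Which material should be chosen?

candidate Z

Convert each candidate to consistent units, then evaluate M:
  candidate H: σ_y = 692.0 MPa, ρ = 7897 kg/m³
  candidate F: σ_y = 42.90 MPa, ρ = 1289 kg/m³
  candidate D: σ_y = 418.0 MPa, ρ = 3156 kg/m³
  candidate Z: σ_y = 1800 MPa, ρ = 8000 kg/m³
  candidate Z: M = 225 kN·m/kg
  candidate D: M = 132 kN·m/kg
  candidate H: M = 87.6 kN·m/kg
  candidate F: M = 33.3 kN·m/kg
Highest index: candidate Z.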